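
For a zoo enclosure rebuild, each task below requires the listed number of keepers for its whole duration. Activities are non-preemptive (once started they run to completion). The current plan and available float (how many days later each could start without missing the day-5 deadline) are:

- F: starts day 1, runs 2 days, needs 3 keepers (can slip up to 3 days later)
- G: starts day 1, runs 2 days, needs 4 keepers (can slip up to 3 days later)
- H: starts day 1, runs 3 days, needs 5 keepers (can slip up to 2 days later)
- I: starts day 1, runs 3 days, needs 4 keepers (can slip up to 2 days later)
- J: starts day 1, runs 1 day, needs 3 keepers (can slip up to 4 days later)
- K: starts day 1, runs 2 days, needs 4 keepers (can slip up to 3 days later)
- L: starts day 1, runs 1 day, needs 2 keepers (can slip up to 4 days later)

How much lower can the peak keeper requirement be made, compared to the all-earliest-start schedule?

13

Early-start peak: d1:25  d2:20  d3:9  d4:0  d5:0 ⇒ 25.
Leveled (F@1, G@1, H@1, I@3, J@3, K@4, L@4): d1:12  d2:12  d3:12  d4:10  d5:8 ⇒ 12.
Reduction 25 − 12 = 13.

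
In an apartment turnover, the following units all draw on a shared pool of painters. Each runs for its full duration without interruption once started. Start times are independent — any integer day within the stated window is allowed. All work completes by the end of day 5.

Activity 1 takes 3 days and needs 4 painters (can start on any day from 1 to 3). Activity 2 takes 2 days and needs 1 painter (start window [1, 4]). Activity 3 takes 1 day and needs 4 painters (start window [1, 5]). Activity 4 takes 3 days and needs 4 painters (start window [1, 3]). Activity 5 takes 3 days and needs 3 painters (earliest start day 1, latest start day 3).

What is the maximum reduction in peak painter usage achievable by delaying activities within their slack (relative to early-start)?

5

Early-start peak: d1:16  d2:12  d3:11  d4:0  d5:0 ⇒ 16.
Leveled (Activity 1@1, Activity 2@1, Activity 3@1, Activity 4@2, Activity 5@3): d1:9  d2:9  d3:11  d4:7  d5:3 ⇒ 11.
Reduction 16 − 11 = 5.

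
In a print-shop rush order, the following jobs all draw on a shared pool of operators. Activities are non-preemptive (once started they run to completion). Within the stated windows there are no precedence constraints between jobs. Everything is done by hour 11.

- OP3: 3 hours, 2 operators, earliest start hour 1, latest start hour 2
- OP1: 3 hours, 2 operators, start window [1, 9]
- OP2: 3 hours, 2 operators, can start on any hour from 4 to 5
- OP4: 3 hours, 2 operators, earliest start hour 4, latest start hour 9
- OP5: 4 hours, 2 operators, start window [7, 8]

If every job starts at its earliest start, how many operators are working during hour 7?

2

At early start, hour 7 has: OP5.
Demand: 2 = 2.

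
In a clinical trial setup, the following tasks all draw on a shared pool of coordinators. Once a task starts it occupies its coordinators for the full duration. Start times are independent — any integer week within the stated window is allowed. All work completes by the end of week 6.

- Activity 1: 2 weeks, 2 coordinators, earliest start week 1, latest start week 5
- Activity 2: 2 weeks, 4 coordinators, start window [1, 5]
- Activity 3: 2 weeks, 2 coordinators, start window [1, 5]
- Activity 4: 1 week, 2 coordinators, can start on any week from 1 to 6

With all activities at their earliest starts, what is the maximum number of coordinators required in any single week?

10

Early-start schedule: Activity 1@1, Activity 2@1, Activity 3@1, Activity 4@1.
Load per week: week 1: 10, week 2: 8, week 3: 0, week 4: 0, week 5: 0, week 6: 0.
Peak is 10.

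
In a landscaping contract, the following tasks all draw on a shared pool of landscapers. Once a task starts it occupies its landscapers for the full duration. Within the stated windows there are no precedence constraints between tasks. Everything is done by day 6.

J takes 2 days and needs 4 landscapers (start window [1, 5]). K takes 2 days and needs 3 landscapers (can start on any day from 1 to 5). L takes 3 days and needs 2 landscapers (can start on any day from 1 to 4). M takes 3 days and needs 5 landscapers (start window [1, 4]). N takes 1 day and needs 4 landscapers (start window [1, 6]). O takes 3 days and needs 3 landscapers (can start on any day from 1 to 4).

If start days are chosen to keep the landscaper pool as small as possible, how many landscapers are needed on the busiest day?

9

Early-start (J@1, K@1, L@1, M@1, N@1, O@1) gives peak 21: d1:21  d2:17  d3:10  d4:0  d5:0  d6:0.
Shift M→3, N→6, O→4.
Schedule J@1, K@1, L@1, M@3, N@6, O@4: d1:9  d2:9  d3:7  d4:8  d5:8  d6:7 — peak 9.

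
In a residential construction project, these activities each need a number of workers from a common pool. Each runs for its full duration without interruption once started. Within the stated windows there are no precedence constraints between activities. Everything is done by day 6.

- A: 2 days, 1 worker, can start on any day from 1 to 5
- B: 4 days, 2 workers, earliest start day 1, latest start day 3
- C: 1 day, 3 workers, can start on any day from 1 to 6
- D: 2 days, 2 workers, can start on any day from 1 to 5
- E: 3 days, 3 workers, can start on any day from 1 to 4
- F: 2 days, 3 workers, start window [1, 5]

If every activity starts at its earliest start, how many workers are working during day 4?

At early start, day 4 has: B.
Demand: 2 = 2.

2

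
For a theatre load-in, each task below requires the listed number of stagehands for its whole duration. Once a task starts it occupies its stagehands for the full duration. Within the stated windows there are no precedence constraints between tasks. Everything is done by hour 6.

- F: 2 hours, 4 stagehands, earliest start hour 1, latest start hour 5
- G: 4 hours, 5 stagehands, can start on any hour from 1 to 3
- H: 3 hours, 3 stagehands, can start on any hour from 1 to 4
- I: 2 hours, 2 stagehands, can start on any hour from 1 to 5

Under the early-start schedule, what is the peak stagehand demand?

14

Early-start schedule: F@1, G@1, H@1, I@1.
Load per hour: hour 1: 14, hour 2: 14, hour 3: 8, hour 4: 5, hour 5: 0, hour 6: 0.
Peak is 14.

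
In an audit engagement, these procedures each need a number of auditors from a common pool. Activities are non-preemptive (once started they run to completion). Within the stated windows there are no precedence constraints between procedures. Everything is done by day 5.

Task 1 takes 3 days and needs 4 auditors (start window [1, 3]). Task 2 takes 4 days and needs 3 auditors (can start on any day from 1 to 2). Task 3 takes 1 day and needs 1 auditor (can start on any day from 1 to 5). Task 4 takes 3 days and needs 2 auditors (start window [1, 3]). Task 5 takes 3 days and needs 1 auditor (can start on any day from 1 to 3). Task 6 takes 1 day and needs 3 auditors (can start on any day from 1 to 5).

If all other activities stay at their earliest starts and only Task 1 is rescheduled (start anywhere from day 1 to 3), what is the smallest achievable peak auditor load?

Task 1@1: d1:14  d2:10  d3:10  d4:3  d5:0 → peak 14
Task 1@2: d1:10  d2:10  d3:10  d4:7  d5:0 → peak 10
Task 1@3: d1:10  d2:6  d3:10  d4:7  d5:4 → peak 10
Best is Task 1@2, peak 10.

10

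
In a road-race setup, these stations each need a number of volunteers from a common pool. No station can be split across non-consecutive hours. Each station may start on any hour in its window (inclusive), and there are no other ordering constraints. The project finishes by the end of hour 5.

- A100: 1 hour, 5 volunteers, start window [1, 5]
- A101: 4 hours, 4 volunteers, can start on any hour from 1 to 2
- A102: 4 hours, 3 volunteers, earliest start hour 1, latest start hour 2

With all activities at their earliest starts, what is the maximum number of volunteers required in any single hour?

12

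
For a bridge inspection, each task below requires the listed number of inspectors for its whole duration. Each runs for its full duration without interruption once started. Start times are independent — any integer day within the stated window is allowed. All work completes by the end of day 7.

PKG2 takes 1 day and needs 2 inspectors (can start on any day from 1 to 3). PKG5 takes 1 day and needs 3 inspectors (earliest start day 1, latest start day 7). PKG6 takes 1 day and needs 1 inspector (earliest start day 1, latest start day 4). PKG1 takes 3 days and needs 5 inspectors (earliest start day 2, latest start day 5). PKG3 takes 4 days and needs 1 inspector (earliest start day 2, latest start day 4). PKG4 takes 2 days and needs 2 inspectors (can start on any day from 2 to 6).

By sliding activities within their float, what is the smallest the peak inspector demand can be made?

6

Early-start (PKG2@1, PKG5@1, PKG6@1, PKG1@2, PKG3@2, PKG4@2) gives peak 8: d1:6  d2:8  d3:8  d4:6  d5:1  d6:0  d7:0.
Shift PKG4→5.
Schedule PKG2@1, PKG5@1, PKG6@1, PKG1@2, PKG3@2, PKG4@5: d1:6  d2:6  d3:6  d4:6  d5:3  d6:2  d7:0 — peak 6.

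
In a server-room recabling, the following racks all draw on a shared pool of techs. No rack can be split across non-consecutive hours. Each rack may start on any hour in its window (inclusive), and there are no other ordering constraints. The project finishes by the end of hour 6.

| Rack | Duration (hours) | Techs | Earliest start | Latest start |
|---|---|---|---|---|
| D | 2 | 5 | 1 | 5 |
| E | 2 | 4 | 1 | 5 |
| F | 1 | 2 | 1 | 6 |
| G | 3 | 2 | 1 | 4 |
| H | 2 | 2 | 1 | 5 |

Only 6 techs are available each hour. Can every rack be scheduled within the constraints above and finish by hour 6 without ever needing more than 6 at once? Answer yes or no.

Schedule D@1, E@3, F@3, G@4, H@5: h1:5  h2:5  h3:6  h4:6  h5:4  h6:4 — peak 6 ≤ 6.

yes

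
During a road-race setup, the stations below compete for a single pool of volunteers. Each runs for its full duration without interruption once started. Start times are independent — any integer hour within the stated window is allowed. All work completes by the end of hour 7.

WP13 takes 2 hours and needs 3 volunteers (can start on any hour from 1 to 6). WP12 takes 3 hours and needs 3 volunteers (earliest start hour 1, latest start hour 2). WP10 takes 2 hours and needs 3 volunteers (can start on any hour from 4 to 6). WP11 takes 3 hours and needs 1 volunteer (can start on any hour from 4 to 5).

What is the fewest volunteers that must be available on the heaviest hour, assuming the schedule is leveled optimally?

4

Early-start (WP13@1, WP12@1, WP10@4, WP11@4) gives peak 6: h1:6  h2:6  h3:3  h4:4  h5:4  h6:1  h7:0.
Shift WP13→4, WP10→6.
Schedule WP13@4, WP12@1, WP10@6, WP11@4: h1:3  h2:3  h3:3  h4:4  h5:4  h6:4  h7:3 — peak 4.
Total volunteer-hours = 24 over 7 hours ⇒ peak ≥ ⌈24/7⌉ = 4, so 4 is optimal.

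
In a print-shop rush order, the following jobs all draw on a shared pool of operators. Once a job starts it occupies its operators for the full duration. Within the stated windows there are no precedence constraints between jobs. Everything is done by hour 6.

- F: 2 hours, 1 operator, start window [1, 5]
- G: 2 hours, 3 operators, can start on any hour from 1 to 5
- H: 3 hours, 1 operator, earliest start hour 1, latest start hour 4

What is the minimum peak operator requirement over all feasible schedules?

Early-start (F@1, G@1, H@1) gives peak 5: h1:5  h2:5  h3:1  h4:0  h5:0  h6:0.
Shift G→4.
Schedule F@1, G@4, H@1: h1:2  h2:2  h3:1  h4:3  h5:3  h6:0 — peak 3.

3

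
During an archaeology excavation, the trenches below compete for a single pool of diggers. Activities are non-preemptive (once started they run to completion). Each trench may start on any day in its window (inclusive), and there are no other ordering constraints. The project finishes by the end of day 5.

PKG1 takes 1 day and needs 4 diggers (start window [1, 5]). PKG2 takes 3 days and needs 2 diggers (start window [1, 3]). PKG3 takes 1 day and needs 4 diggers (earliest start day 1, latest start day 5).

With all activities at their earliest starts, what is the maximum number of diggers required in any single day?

Early-start schedule: PKG1@1, PKG2@1, PKG3@1.
Load per day: day 1: 10, day 2: 2, day 3: 2, day 4: 0, day 5: 0.
Peak is 10.

10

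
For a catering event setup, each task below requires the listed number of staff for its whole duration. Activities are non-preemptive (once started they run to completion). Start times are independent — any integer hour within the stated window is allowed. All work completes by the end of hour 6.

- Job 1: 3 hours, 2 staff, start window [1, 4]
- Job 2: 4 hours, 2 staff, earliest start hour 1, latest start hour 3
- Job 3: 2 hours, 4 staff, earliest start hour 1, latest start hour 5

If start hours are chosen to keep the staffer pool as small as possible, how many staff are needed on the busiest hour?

4

Early-start (Job 1@1, Job 2@1, Job 3@1) gives peak 8: h1:8  h2:8  h3:4  h4:2  h5:0  h6:0.
Shift Job 3→5.
Schedule Job 1@1, Job 2@1, Job 3@5: h1:4  h2:4  h3:4  h4:2  h5:4  h6:4 — peak 4.
Total staffer-hours = 22 over 6 hours ⇒ peak ≥ ⌈22/6⌉ = 4, so 4 is optimal.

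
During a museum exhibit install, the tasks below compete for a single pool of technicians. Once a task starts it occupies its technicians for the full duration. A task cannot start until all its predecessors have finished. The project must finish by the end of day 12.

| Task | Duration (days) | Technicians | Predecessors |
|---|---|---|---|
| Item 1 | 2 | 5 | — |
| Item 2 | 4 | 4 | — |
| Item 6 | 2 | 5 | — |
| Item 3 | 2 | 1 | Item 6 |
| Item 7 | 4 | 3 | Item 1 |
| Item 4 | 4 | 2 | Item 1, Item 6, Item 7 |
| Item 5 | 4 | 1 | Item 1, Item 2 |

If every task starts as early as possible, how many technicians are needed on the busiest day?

Early-start schedule: Item 1@1, Item 2@1, Item 6@1, Item 3@3, Item 7@3, Item 4@7, Item 5@5.
Load per day: day 1: 14, day 2: 14, day 3: 8, day 4: 8, day 5: 4, day 6: 4, day 7: 3, day 8: 3, day 9: 2, day 10: 2, day 11: 0, day 12: 0.
Peak is 14.

14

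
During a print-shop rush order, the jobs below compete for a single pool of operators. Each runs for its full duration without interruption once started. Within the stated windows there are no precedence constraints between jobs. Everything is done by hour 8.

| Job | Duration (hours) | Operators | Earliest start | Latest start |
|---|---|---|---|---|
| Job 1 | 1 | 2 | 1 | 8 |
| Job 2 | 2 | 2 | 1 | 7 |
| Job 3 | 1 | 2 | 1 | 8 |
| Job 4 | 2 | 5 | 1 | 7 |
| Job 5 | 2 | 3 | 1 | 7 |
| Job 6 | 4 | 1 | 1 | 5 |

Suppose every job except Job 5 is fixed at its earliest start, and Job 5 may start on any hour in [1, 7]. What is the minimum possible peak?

Job 5@1: h1:15  h2:11  h3:1  h4:1  h5:0  h6:0  h7:0  h8:0 → peak 15
Job 5@2: h1:12  h2:11  h3:4  h4:1  h5:0  h6:0  h7:0  h8:0 → peak 12
Job 5@3: h1:12  h2:8  h3:4  h4:4  h5:0  h6:0  h7:0  h8:0 → peak 12
Job 5@4: h1:12  h2:8  h3:1  h4:4  h5:3  h6:0  h7:0  h8:0 → peak 12
Job 5@5: h1:12  h2:8  h3:1  h4:1  h5:3  h6:3  h7:0  h8:0 → peak 12
Job 5@6: h1:12  h2:8  h3:1  h4:1  h5:0  h6:3  h7:3  h8:0 → peak 12
Job 5@7: h1:12  h2:8  h3:1  h4:1  h5:0  h6:0  h7:3  h8:3 → peak 12
Best is Job 5@2, peak 12.

12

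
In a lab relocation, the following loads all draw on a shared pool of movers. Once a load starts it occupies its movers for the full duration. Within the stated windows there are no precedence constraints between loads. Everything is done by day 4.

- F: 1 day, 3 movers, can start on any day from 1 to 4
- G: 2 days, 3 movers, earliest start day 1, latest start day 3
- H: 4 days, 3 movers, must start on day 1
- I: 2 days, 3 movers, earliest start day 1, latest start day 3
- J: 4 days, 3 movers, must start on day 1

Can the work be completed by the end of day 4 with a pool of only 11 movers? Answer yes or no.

no

The minimum achievable peak is 12; 11 < 12, so no feasible schedule stays within the cap.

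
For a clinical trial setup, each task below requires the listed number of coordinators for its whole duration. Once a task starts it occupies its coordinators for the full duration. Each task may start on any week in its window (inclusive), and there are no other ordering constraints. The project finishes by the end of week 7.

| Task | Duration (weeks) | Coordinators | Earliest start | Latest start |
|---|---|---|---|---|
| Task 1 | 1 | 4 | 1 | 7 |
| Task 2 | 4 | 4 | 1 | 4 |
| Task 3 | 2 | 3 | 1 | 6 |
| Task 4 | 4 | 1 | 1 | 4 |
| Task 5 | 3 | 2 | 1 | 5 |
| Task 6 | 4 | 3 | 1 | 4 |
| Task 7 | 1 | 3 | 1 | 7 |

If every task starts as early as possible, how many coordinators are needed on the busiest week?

20

Early-start schedule: Task 1@1, Task 2@1, Task 3@1, Task 4@1, Task 5@1, Task 6@1, Task 7@1.
Load per week: week 1: 20, week 2: 13, week 3: 10, week 4: 8, week 5: 0, week 6: 0, week 7: 0.
Peak is 20.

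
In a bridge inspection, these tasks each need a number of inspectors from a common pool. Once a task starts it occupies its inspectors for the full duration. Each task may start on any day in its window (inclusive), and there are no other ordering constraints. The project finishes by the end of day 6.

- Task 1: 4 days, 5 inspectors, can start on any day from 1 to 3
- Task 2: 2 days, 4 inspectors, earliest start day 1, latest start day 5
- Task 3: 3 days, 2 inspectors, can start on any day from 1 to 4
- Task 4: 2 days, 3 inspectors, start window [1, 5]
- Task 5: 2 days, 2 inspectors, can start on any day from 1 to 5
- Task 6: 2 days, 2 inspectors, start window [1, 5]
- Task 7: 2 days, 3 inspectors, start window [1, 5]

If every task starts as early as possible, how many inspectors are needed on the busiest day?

21

Early-start schedule: Task 1@1, Task 2@1, Task 3@1, Task 4@1, Task 5@1, Task 6@1, Task 7@1.
Load per day: day 1: 21, day 2: 21, day 3: 7, day 4: 5, day 5: 0, day 6: 0.
Peak is 21.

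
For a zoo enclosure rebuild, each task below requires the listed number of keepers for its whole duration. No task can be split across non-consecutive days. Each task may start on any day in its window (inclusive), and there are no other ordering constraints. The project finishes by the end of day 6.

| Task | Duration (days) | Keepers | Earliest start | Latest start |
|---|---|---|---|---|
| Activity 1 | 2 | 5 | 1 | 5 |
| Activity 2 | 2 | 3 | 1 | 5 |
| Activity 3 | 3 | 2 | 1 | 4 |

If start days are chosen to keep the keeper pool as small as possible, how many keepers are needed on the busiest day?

5

Early-start (Activity 1@1, Activity 2@1, Activity 3@1) gives peak 10: d1:10  d2:10  d3:2  d4:0  d5:0  d6:0.
Shift Activity 2→3, Activity 3→3.
Schedule Activity 1@1, Activity 2@3, Activity 3@3: d1:5  d2:5  d3:5  d4:5  d5:2  d6:0 — peak 5.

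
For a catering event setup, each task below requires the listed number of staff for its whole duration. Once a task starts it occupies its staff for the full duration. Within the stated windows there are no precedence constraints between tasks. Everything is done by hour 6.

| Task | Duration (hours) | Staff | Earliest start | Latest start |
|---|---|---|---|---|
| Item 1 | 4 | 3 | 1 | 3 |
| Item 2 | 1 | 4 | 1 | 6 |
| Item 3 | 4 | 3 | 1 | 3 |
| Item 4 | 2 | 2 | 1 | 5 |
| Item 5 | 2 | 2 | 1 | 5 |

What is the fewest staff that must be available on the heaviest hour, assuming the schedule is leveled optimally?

7

Early-start (Item 1@1, Item 2@1, Item 3@1, Item 4@1, Item 5@1) gives peak 14: h1:14  h2:10  h3:6  h4:6  h5:0  h6:0.
Shift Item 3→2, Item 4→5, Item 5→5.
Schedule Item 1@1, Item 2@1, Item 3@2, Item 4@5, Item 5@5: h1:7  h2:6  h3:6  h4:6  h5:7  h6:4 — peak 7.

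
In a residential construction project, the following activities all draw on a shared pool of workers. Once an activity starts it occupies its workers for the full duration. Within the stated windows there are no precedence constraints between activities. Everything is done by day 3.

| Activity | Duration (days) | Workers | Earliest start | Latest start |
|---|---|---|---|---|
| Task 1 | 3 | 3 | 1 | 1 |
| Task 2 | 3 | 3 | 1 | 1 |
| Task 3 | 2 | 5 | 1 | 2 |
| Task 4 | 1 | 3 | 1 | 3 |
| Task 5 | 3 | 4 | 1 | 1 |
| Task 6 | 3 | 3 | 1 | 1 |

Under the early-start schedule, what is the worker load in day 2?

18

At early start, day 2 has: Task 1, Task 2, Task 3, Task 5, Task 6.
Demand: 3 + 3 + 5 + 4 + 3 = 18.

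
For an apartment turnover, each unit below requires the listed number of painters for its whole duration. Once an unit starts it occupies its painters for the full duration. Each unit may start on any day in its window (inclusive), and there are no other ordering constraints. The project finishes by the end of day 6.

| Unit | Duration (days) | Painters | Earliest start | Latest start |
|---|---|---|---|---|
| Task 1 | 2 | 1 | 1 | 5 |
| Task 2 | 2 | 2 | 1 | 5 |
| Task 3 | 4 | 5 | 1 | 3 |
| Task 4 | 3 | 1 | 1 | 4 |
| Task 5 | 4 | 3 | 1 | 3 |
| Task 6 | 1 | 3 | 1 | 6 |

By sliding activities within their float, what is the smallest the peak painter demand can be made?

Early-start (Task 1@1, Task 2@1, Task 3@1, Task 4@1, Task 5@1, Task 6@1) gives peak 15: d1:15  d2:12  d3:9  d4:8  d5:0  d6:0.
Shift Task 5→3, Task 6→5.
Schedule Task 1@1, Task 2@1, Task 3@1, Task 4@1, Task 5@3, Task 6@5: d1:9  d2:9  d3:9  d4:8  d5:6  d6:3 — peak 9.

9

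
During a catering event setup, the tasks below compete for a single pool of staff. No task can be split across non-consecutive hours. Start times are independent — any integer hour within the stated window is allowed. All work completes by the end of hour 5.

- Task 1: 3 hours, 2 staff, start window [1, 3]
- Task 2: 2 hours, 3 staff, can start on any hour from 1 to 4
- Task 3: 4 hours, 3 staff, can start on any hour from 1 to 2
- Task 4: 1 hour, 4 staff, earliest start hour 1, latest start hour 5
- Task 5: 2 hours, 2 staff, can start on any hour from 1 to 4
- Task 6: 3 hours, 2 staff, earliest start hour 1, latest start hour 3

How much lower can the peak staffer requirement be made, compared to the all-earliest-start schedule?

8

Early-start peak: h1:16  h2:12  h3:7  h4:3  h5:0 ⇒ 16.
Leveled (Task 1@1, Task 2@1, Task 3@1, Task 4@5, Task 5@4, Task 6@3): h1:8  h2:8  h3:7  h4:7  h5:8 ⇒ 8.
Reduction 16 − 8 = 8.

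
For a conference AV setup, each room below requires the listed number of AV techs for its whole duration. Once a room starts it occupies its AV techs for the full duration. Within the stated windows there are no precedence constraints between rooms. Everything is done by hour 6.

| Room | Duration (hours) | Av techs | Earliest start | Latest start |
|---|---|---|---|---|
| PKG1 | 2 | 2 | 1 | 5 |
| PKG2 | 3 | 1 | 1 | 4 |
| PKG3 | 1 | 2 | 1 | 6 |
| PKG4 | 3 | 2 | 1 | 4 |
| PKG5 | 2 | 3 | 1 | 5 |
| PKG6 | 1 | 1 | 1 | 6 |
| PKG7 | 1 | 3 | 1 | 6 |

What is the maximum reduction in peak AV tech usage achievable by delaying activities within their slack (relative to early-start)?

Early-start peak: h1:14  h2:8  h3:3  h4:0  h5:0  h6:0 ⇒ 14.
Leveled (PKG1@1, PKG2@1, PKG3@1, PKG4@2, PKG5@4, PKG6@3, PKG7@6): h1:5  h2:5  h3:4  h4:5  h5:3  h6:3 ⇒ 5.
Reduction 14 − 5 = 9.

9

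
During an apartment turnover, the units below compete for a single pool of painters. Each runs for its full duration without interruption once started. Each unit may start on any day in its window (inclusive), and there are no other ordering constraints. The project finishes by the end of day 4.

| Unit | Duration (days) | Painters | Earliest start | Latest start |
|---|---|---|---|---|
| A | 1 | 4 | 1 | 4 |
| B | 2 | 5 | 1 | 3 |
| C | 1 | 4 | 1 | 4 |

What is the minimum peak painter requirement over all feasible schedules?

5

Early-start (A@1, B@1, C@1) gives peak 13: d1:13  d2:5  d3:0  d4:0.
Shift B→2, C→4.
Schedule A@1, B@2, C@4: d1:4  d2:5  d3:5  d4:4 — peak 5.
Total painter-days = 18 over 4 days ⇒ peak ≥ ⌈18/4⌉ = 5, so 5 is optimal.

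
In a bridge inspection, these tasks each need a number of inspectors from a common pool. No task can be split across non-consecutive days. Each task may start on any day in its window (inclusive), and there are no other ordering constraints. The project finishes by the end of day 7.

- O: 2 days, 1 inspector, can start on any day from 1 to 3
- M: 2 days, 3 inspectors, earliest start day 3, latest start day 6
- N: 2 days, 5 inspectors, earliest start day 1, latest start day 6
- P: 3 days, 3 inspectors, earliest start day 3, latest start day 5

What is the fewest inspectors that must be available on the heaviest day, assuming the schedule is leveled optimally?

Early-start (O@1, M@3, N@1, P@3) gives peak 6: d1:6  d2:6  d3:6  d4:6  d5:3  d6:0  d7:0.
Shift O→3, P→5.
Schedule O@3, M@3, N@1, P@5: d1:5  d2:5  d3:4  d4:4  d5:3  d6:3  d7:3 — peak 5.

5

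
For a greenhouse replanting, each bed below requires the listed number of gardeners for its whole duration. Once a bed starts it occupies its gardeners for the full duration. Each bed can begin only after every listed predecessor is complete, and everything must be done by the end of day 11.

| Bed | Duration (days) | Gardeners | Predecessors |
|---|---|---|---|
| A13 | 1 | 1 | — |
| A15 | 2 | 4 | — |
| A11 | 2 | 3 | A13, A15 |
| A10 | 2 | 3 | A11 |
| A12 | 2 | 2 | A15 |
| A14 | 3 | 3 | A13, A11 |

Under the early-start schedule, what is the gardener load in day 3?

At early start, day 3 has: A11, A12.
Demand: 3 + 2 = 5.

5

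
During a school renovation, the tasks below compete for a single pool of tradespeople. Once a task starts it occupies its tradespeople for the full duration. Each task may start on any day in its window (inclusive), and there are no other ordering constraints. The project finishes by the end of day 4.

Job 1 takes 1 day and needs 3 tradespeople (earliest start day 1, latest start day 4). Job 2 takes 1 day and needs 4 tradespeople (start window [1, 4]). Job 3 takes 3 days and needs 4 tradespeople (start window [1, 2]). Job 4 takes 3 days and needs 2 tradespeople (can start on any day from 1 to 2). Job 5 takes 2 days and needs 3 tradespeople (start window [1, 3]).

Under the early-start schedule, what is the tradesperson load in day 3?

At early start, day 3 has: Job 3, Job 4.
Demand: 4 + 2 = 6.

6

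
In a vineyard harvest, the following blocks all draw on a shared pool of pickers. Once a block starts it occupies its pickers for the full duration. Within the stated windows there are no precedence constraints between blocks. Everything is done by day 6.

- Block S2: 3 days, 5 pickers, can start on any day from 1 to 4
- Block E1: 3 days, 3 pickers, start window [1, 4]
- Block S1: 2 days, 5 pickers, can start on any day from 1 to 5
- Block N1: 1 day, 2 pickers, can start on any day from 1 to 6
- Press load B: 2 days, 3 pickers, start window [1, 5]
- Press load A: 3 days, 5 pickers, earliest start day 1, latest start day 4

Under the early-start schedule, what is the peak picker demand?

23

Early-start schedule: Block S2@1, Block E1@1, Block S1@1, Block N1@1, Press load B@1, Press load A@1.
Load per day: day 1: 23, day 2: 21, day 3: 13, day 4: 0, day 5: 0, day 6: 0.
Peak is 23.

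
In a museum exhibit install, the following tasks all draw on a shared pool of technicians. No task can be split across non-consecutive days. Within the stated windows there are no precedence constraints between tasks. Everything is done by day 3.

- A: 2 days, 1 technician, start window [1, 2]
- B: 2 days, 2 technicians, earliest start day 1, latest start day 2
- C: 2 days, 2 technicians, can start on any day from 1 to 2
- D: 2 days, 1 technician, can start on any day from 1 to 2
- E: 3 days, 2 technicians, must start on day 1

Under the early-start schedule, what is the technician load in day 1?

At early start, day 1 has: A, B, C, D, E.
Demand: 1 + 2 + 2 + 1 + 2 = 8.

8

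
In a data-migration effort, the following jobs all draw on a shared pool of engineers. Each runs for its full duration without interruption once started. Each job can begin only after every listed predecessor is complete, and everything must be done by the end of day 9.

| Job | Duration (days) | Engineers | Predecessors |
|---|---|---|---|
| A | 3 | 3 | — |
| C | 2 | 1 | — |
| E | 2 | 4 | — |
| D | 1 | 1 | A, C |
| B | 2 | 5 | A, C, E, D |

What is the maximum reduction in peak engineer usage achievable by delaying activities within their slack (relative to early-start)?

3

Early-start peak: d1:8  d2:8  d3:3  d4:1  d5:5  d6:5  d7:0  d8:0  d9:0 ⇒ 8.
Leveled (A@1, C@1, E@4, D@4, B@6): d1:4  d2:4  d3:3  d4:5  d5:4  d6:5  d7:5  d8:0  d9:0 ⇒ 5.
Reduction 8 − 5 = 3.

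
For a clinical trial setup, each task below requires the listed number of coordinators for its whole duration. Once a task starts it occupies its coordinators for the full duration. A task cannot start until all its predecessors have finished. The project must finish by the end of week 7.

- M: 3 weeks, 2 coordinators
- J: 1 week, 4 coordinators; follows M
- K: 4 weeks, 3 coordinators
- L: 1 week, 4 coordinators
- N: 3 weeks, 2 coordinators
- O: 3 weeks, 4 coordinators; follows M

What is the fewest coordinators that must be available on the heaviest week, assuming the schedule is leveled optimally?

Early-start (M@1, J@4, K@1, L@1, N@1, O@4) gives peak 11: w1:11  w2:7  w3:7  w4:11  w5:4  w6:4  w7:0.
Shift L→5, O→5.
Schedule M@1, J@4, K@1, L@5, N@1, O@5: w1:7  w2:7  w3:7  w4:7  w5:8  w6:4  w7:4 — peak 8.

8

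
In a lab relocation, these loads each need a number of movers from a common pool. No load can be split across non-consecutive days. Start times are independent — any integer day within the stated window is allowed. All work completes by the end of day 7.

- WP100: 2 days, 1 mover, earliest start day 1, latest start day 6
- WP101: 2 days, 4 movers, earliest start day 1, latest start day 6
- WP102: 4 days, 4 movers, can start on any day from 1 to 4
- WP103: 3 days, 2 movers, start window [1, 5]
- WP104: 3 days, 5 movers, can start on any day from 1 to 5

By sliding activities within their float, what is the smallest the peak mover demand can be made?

8

Early-start (WP100@1, WP101@1, WP102@1, WP103@1, WP104@1) gives peak 16: d1:16  d2:16  d3:11  d4:4  d5:0  d6:0  d7:0.
Shift WP101→3, WP103→5, WP104→5.
Schedule WP100@1, WP101@3, WP102@1, WP103@5, WP104@5: d1:5  d2:5  d3:8  d4:8  d5:7  d6:7  d7:7 — peak 8.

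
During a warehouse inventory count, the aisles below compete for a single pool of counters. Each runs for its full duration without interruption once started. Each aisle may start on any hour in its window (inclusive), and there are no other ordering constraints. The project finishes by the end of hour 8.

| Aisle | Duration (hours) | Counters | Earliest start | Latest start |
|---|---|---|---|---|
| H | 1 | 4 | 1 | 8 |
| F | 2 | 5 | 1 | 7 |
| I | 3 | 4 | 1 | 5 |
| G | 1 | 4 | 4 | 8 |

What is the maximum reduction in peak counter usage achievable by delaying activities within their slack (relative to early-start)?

8

Early-start peak: h1:13  h2:9  h3:4  h4:4  h5:0  h6:0  h7:0  h8:0 ⇒ 13.
Leveled (H@1, F@2, I@4, G@7): h1:4  h2:5  h3:5  h4:4  h5:4  h6:4  h7:4  h8:0 ⇒ 5.
Reduction 13 − 5 = 8.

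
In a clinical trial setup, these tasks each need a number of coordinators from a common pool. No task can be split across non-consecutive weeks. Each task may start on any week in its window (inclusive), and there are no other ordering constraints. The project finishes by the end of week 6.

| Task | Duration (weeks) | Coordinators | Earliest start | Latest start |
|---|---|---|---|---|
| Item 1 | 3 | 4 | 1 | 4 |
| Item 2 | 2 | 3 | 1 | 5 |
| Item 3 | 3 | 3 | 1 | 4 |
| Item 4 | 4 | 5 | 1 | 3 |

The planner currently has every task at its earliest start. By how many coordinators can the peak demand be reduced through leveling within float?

Early-start peak: w1:15  w2:15  w3:12  w4:5  w5:0  w6:0 ⇒ 15.
Leveled (Item 1@1, Item 2@1, Item 3@4, Item 4@3): w1:7  w2:7  w3:9  w4:8  w5:8  w6:8 ⇒ 9.
Reduction 15 − 9 = 6.

6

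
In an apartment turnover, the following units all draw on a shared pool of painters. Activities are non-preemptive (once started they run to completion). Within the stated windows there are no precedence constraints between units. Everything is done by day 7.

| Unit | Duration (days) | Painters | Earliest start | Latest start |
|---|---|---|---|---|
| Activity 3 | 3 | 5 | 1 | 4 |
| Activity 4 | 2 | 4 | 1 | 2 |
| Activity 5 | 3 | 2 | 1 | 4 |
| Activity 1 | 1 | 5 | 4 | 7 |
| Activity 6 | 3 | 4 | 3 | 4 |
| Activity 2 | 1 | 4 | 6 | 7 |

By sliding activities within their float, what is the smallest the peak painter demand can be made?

9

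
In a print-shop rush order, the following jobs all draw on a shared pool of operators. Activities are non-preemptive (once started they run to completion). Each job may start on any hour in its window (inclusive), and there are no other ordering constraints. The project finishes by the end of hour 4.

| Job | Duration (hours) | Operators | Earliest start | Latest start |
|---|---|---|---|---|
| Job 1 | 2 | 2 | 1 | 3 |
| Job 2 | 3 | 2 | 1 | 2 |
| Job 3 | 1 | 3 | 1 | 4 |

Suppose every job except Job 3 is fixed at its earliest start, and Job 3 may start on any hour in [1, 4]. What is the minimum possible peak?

4

Job 3@1: h1:7  h2:4  h3:2  h4:0 → peak 7
Job 3@2: h1:4  h2:7  h3:2  h4:0 → peak 7
Job 3@3: h1:4  h2:4  h3:5  h4:0 → peak 5
Job 3@4: h1:4  h2:4  h3:2  h4:3 → peak 4
Best is Job 3@4, peak 4.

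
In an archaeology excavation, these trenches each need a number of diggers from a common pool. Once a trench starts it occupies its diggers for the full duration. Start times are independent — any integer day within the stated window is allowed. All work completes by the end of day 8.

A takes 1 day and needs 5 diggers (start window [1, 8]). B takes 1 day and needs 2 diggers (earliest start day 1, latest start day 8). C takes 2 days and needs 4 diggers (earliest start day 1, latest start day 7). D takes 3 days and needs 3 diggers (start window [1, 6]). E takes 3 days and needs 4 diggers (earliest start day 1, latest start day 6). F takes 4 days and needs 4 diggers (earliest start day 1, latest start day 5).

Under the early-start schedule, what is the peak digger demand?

22

Early-start schedule: A@1, B@1, C@1, D@1, E@1, F@1.
Load per day: day 1: 22, day 2: 15, day 3: 11, day 4: 4, day 5: 0, day 6: 0, day 7: 0, day 8: 0.
Peak is 22.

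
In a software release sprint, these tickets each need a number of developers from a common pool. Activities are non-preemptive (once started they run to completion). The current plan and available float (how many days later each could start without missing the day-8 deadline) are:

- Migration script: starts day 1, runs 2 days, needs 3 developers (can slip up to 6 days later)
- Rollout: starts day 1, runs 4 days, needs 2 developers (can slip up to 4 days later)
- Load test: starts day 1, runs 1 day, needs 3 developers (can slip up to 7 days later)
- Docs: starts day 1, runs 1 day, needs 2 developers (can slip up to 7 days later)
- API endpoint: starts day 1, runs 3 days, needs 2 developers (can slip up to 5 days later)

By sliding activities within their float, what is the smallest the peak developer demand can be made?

4

Early-start (Migration script@1, Rollout@1, Load test@1, Docs@1, API endpoint@1) gives peak 12: d1:12  d2:7  d3:4  d4:2  d5:0  d6:0  d7:0  d8:0.
Shift Rollout→3, Load test→7, Docs→3, API endpoint→4.
Schedule Migration script@1, Rollout@3, Load test@7, Docs@3, API endpoint@4: d1:3  d2:3  d3:4  d4:4  d5:4  d6:4  d7:3  d8:0 — peak 4.
Total developer-days = 25 over 8 days ⇒ peak ≥ ⌈25/8⌉ = 4, so 4 is optimal.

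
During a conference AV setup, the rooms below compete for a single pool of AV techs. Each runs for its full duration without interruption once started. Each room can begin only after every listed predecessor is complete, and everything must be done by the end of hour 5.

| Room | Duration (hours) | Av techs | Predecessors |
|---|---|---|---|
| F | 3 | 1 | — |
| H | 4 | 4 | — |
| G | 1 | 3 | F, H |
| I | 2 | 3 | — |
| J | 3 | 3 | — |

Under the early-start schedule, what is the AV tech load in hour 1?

At early start, hour 1 has: F, H, I, J.
Demand: 1 + 4 + 3 + 3 = 11.

11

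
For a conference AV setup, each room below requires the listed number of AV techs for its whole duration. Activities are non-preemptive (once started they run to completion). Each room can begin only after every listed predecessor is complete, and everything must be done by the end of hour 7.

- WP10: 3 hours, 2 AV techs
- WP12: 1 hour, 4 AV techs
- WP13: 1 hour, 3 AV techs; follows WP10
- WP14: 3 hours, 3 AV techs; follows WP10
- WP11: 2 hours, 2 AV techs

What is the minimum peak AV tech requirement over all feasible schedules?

Early-start (WP10@1, WP12@1, WP13@4, WP14@4, WP11@1) gives peak 8: h1:8  h2:4  h3:2  h4:6  h5:3  h6:3  h7:0.
Shift WP11→2.
Schedule WP10@1, WP12@1, WP13@4, WP14@4, WP11@2: h1:6  h2:4  h3:4  h4:6  h5:3  h6:3  h7:0 — peak 6.

6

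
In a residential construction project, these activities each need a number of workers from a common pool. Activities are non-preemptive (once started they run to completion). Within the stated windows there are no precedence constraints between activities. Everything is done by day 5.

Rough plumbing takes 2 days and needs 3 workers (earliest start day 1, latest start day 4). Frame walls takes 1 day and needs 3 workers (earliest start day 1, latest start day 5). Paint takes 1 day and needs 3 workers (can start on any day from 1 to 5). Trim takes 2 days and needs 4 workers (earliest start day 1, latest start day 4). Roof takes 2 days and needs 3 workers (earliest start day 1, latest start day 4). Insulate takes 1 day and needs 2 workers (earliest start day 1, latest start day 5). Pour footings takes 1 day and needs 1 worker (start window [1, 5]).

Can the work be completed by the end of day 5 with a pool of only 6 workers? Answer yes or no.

Schedule Rough plumbing@1, Frame walls@1, Paint@3, Trim@4, Roof@2, Insulate@4, Pour footings@5: d1:6  d2:6  d3:6  d4:6  d5:5 — peak 6 ≤ 6.

yes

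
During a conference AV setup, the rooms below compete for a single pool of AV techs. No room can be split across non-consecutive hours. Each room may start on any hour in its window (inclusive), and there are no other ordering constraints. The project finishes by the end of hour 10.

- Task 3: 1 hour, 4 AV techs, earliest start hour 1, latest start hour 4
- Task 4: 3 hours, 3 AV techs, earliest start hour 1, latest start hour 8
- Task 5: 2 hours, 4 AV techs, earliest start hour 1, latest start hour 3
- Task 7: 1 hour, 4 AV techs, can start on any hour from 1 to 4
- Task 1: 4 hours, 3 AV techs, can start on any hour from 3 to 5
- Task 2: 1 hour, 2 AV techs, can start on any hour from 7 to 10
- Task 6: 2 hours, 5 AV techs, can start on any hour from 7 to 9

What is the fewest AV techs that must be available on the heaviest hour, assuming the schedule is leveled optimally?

Early-start (Task 3@1, Task 4@1, Task 5@1, Task 7@1, Task 1@3, Task 2@7, Task 6@7) gives peak 15: h1:15  h2:7  h3:6  h4:3  h5:3  h6:3  h7:7  h8:5  h9:0  h10:0.
Shift Task 4→5, Task 5→2, Task 7→4, Task 1→5, Task 2→8, Task 6→9.
Schedule Task 3@1, Task 4@5, Task 5@2, Task 7@4, Task 1@5, Task 2@8, Task 6@9: h1:4  h2:4  h3:4  h4:4  h5:6  h6:6  h7:6  h8:5  h9:5  h10:5 — peak 6.

6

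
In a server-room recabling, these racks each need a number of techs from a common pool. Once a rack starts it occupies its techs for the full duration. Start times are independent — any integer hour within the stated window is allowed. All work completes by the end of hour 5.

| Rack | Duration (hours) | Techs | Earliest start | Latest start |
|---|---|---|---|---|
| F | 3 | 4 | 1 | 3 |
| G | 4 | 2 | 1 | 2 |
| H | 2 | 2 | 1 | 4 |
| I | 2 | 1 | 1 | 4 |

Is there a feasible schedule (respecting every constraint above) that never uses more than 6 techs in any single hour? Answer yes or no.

yes

Schedule F@1, G@1, H@4, I@4: h1:6  h2:6  h3:6  h4:5  h5:3 — peak 6 ≤ 6.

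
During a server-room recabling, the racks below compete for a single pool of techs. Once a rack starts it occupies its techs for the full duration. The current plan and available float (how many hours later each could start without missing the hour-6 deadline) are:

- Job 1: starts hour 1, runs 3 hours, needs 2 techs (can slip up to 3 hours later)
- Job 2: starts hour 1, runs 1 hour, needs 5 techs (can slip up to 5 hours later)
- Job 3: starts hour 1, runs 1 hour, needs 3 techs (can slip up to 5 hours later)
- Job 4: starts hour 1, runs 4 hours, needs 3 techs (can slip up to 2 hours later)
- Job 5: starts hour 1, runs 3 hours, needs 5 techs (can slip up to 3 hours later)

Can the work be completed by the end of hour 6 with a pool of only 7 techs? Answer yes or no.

no

The minimum achievable peak is 8; 7 < 8, so no feasible schedule stays within the cap.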